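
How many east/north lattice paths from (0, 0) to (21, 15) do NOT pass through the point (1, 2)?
Number of paths = 3848403240

Total paths from (0, 0) to (21, 15): C(36, 21) = 5567902560. Paths through (1, 2): (paths (0, 0) → (1, 2)) × (paths (1, 2) → (21, 15)) = C(3, 1) · C(33, 20) = 3 · 573166440 = 1719499320. Avoidance count = 5567902560 − 1719499320 = 3848403240.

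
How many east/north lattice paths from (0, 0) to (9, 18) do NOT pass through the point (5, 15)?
Number of paths = 4144185

Total paths from (0, 0) to (9, 18): C(27, 9) = 4686825. Paths through (5, 15): (paths (0, 0) → (5, 15)) × (paths (5, 15) → (9, 18)) = C(20, 5) · C(7, 4) = 15504 · 35 = 542640. Avoidance count = 4686825 − 542640 = 4144185.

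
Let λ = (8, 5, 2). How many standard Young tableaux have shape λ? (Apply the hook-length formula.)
# SYT of shape (8, 5, 2) = 32032

Hook-length formula: f^λ = n! / Π hook(c), product over all cells c of the Young diagram. For λ = (8, 5, 2), n = 15 boxes. Hook lengths by row (left-to-right, top-to-bottom): [10, 9, 7, 6, 5, 3, 2, 1]; [6, 5, 3, 2, 1]; [2, 1]. Product of hooks = 40824000. So f^λ = 15! / 40824000 = 1307674368000 / 40824000 = 32032.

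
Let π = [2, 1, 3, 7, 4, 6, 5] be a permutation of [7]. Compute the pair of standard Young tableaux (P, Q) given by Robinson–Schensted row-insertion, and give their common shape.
P = [1, 3, 4, 5] / [2, 6] / [7];  Q = [1, 3, 4, 6] / [2, 5] / [7];  common shape = (4, 2, 1)

Row-insert the values π_1, π_2, … into P one at a time, bumping the leftmost entry strictly greater than the inserted value down to the next row. The recording tableau Q records, in position (i, j), the step at which that cell was added to P.
  Insert 2 (step 1): P = [2];  Q = [1]
  Insert 1 (step 2): P = [1] / [2];  Q = [1] / [2]
  Insert 3 (step 3): P = [1, 3] / [2];  Q = [1, 3] / [2]
  Insert 7 (step 4): P = [1, 3, 7] / [2];  Q = [1, 3, 4] / [2]
  Insert 4 (step 5): P = [1, 3, 4] / [2, 7];  Q = [1, 3, 4] / [2, 5]
  Insert 6 (step 6): P = [1, 3, 4, 6] / [2, 7];  Q = [1, 3, 4, 6] / [2, 5]
  Insert 5 (step 7): P = [1, 3, 4, 5] / [2, 6] / [7];  Q = [1, 3, 4, 6] / [2, 5] / [7]
Final shape: (4, 2, 1).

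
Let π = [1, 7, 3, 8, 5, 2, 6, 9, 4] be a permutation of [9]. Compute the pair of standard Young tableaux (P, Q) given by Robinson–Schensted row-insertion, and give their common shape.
P = [1, 2, 4, 6, 9] / [3, 5] / [7, 8];  Q = [1, 2, 4, 7, 8] / [3, 5] / [6, 9];  common shape = (5, 2, 2)

Row-insert the values π_1, π_2, … into P one at a time, bumping the leftmost entry strictly greater than the inserted value down to the next row. The recording tableau Q records, in position (i, j), the step at which that cell was added to P.
  Insert 1 (step 1): P = [1];  Q = [1]
  Insert 7 (step 2): P = [1, 7];  Q = [1, 2]
  Insert 3 (step 3): P = [1, 3] / [7];  Q = [1, 2] / [3]
  Insert 8 (step 4): P = [1, 3, 8] / [7];  Q = [1, 2, 4] / [3]
  Insert 5 (step 5): P = [1, 3, 5] / [7, 8];  Q = [1, 2, 4] / [3, 5]
  Insert 2 (step 6): P = [1, 2, 5] / [3, 8] / [7];  Q = [1, 2, 4] / [3, 5] / [6]
  Insert 6 (step 7): P = [1, 2, 5, 6] / [3, 8] / [7];  Q = [1, 2, 4, 7] / [3, 5] / [6]
  Insert 9 (step 8): P = [1, 2, 5, 6, 9] / [3, 8] / [7];  Q = [1, 2, 4, 7, 8] / [3, 5] / [6]
  Insert 4 (step 9): P = [1, 2, 4, 6, 9] / [3, 5] / [7, 8];  Q = [1, 2, 4, 7, 8] / [3, 5] / [6, 9]
Final shape: (5, 2, 2).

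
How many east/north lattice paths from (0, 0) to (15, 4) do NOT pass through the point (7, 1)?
Number of paths = 2556

Total paths from (0, 0) to (15, 4): C(19, 15) = 3876. Paths through (7, 1): (paths (0, 0) → (7, 1)) × (paths (7, 1) → (15, 4)) = C(8, 7) · C(11, 8) = 8 · 165 = 1320. Avoidance count = 3876 − 1320 = 2556.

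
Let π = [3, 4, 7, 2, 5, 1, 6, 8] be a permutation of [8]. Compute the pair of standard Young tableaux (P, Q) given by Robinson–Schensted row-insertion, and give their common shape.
P = [1, 4, 5, 6, 8] / [2, 7] / [3];  Q = [1, 2, 3, 7, 8] / [4, 5] / [6];  common shape = (5, 2, 1)

Row-insert the values π_1, π_2, … into P one at a time, bumping the leftmost entry strictly greater than the inserted value down to the next row. The recording tableau Q records, in position (i, j), the step at which that cell was added to P.
  Insert 3 (step 1): P = [3];  Q = [1]
  Insert 4 (step 2): P = [3, 4];  Q = [1, 2]
  Insert 7 (step 3): P = [3, 4, 7];  Q = [1, 2, 3]
  Insert 2 (step 4): P = [2, 4, 7] / [3];  Q = [1, 2, 3] / [4]
  Insert 5 (step 5): P = [2, 4, 5] / [3, 7];  Q = [1, 2, 3] / [4, 5]
  Insert 1 (step 6): P = [1, 4, 5] / [2, 7] / [3];  Q = [1, 2, 3] / [4, 5] / [6]
  Insert 6 (step 7): P = [1, 4, 5, 6] / [2, 7] / [3];  Q = [1, 2, 3, 7] / [4, 5] / [6]
  Insert 8 (step 8): P = [1, 4, 5, 6, 8] / [2, 7] / [3];  Q = [1, 2, 3, 7, 8] / [4, 5] / [6]
Final shape: (5, 2, 1).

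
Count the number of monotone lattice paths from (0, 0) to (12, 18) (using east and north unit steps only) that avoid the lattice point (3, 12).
Number of paths = 84215950

Total paths from (0, 0) to (12, 18): C(30, 12) = 86493225. Paths through (3, 12): (paths (0, 0) → (3, 12)) × (paths (3, 12) → (12, 18)) = C(15, 3) · C(15, 9) = 455 · 5005 = 2277275. Avoidance count = 86493225 − 2277275 = 84215950.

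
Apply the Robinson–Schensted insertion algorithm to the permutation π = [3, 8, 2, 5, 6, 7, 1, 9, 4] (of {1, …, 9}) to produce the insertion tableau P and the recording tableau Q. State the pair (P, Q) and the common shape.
P = [1, 4, 6, 7, 9] / [2, 5] / [3, 8];  Q = [1, 2, 5, 6, 8] / [3, 4] / [7, 9];  common shape = (5, 2, 2)

Row-insert the values π_1, π_2, … into P one at a time, bumping the leftmost entry strictly greater than the inserted value down to the next row. The recording tableau Q records, in position (i, j), the step at which that cell was added to P.
  Insert 3 (step 1): P = [3];  Q = [1]
  Insert 8 (step 2): P = [3, 8];  Q = [1, 2]
  Insert 2 (step 3): P = [2, 8] / [3];  Q = [1, 2] / [3]
  Insert 5 (step 4): P = [2, 5] / [3, 8];  Q = [1, 2] / [3, 4]
  Insert 6 (step 5): P = [2, 5, 6] / [3, 8];  Q = [1, 2, 5] / [3, 4]
  Insert 7 (step 6): P = [2, 5, 6, 7] / [3, 8];  Q = [1, 2, 5, 6] / [3, 4]
  Insert 1 (step 7): P = [1, 5, 6, 7] / [2, 8] / [3];  Q = [1, 2, 5, 6] / [3, 4] / [7]
  Insert 9 (step 8): P = [1, 5, 6, 7, 9] / [2, 8] / [3];  Q = [1, 2, 5, 6, 8] / [3, 4] / [7]
  Insert 4 (step 9): P = [1, 4, 6, 7, 9] / [2, 5] / [3, 8];  Q = [1, 2, 5, 6, 8] / [3, 4] / [7, 9]
Final shape: (5, 2, 2).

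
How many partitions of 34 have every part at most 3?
p(34, parts ≤ 3) = 114

Use the recurrence p(n, m) = p(n, m−1) + p(n−m, m): either the largest part is < m (count p(n, m−1)) or the largest part is exactly m (remove one copy of m, count p(n−m, m)). With p(0, ·) = 1 this gives p(34, parts ≤ 3) = 114. (By conjugating Young diagrams, this also counts partitions of 34 into at most 3 parts.)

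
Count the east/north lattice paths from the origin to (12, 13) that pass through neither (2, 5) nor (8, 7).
Number of paths = 3053512

Inclusion–exclusion. Total paths: C(25, 12) = 5200300. Through P₁: C(7, 2)·C(18, 10) = 918918. Through P₂: C(15, 8)·C(10, 4) = 1351350. Since P₁ is strictly southwest of P₂, a monotone path through both must visit P₁ then P₂; paths through both = C(7, 2)·C(8, 6)·C(10, 4) = 123480. Avoid both = 5200300 − 918918 − 1351350 + 123480 = 3053512.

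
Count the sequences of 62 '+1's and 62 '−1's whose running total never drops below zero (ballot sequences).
C_62 = 24139737743045626825711458546273312

These ballot sequences are counted by the Catalan number C_n = (1/(n + 1)) · C(2n, n). For n = 62: C_62 = (1/63) · C(124, 62) = 1520803477811874490019821888415218656/63 = 24139737743045626825711458546273312.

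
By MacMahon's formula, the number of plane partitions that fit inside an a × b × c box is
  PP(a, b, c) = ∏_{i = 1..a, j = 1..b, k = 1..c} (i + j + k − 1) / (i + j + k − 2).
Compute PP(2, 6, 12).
PP(2, 6, 12) = 71954064

Evaluate the triple product over i = 1..2, j = 1..6, k = 1..12. The factors are (2/1) · (3/2) · (4/3) · (5/4) · (6/5) · (7/6) · (8/7) · (9/8) · … (144 factors total). The numerators and denominators telescope so the product is an integer; carrying out the multiplication exactly gives PP(2, 6, 12) = 71954064.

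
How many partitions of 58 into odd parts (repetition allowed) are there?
p_odd(58) = 8808

Enumerate partitions using only odd parts via the recurrence o(n, m) = o(n, m−2) + o(n−m, m) over odd m, starting from the largest odd part ≤ n. This gives p_odd(58) = 8808. (Euler's theorem: equals the count of distinct-part partitions.)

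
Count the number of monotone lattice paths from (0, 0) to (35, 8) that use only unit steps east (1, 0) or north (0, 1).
Number of paths = 145008513

A monotone lattice path from (0, 0) to (35, 8) consists of 35 east steps and 8 north steps in some order, so it is determined by which 35 of the 43 steps are east. The count is C(43, 35) = 145008513.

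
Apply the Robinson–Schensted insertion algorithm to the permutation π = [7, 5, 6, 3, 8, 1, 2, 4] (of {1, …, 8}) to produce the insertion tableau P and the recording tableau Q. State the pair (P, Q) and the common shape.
P = [1, 2, 4] / [3, 6, 8] / [5] / [7];  Q = [1, 3, 5] / [2, 7, 8] / [4] / [6];  common shape = (3, 3, 1, 1)

Row-insert the values π_1, π_2, … into P one at a time, bumping the leftmost entry strictly greater than the inserted value down to the next row. The recording tableau Q records, in position (i, j), the step at which that cell was added to P.
  Insert 7 (step 1): P = [7];  Q = [1]
  Insert 5 (step 2): P = [5] / [7];  Q = [1] / [2]
  Insert 6 (step 3): P = [5, 6] / [7];  Q = [1, 3] / [2]
  Insert 3 (step 4): P = [3, 6] / [5] / [7];  Q = [1, 3] / [2] / [4]
  Insert 8 (step 5): P = [3, 6, 8] / [5] / [7];  Q = [1, 3, 5] / [2] / [4]
  Insert 1 (step 6): P = [1, 6, 8] / [3] / [5] / [7];  Q = [1, 3, 5] / [2] / [4] / [6]
  Insert 2 (step 7): P = [1, 2, 8] / [3, 6] / [5] / [7];  Q = [1, 3, 5] / [2, 7] / [4] / [6]
  Insert 4 (step 8): P = [1, 2, 4] / [3, 6, 8] / [5] / [7];  Q = [1, 3, 5] / [2, 7, 8] / [4] / [6]
Final shape: (3, 3, 1, 1).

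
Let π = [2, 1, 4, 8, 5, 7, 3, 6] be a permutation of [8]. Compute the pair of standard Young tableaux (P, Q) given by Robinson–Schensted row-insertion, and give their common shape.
P = [1, 3, 5, 6] / [2, 4, 7] / [8];  Q = [1, 3, 4, 6] / [2, 5, 8] / [7];  common shape = (4, 3, 1)

Row-insert the values π_1, π_2, … into P one at a time, bumping the leftmost entry strictly greater than the inserted value down to the next row. The recording tableau Q records, in position (i, j), the step at which that cell was added to P.
  Insert 2 (step 1): P = [2];  Q = [1]
  Insert 1 (step 2): P = [1] / [2];  Q = [1] / [2]
  Insert 4 (step 3): P = [1, 4] / [2];  Q = [1, 3] / [2]
  Insert 8 (step 4): P = [1, 4, 8] / [2];  Q = [1, 3, 4] / [2]
  Insert 5 (step 5): P = [1, 4, 5] / [2, 8];  Q = [1, 3, 4] / [2, 5]
  Insert 7 (step 6): P = [1, 4, 5, 7] / [2, 8];  Q = [1, 3, 4, 6] / [2, 5]
  Insert 3 (step 7): P = [1, 3, 5, 7] / [2, 4] / [8];  Q = [1, 3, 4, 6] / [2, 5] / [7]
  Insert 6 (step 8): P = [1, 3, 5, 6] / [2, 4, 7] / [8];  Q = [1, 3, 4, 6] / [2, 5, 8] / [7]
Final shape: (4, 3, 1).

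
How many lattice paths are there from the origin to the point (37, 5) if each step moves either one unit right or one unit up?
Number of paths = 850668

A monotone lattice path from (0, 0) to (37, 5) consists of 37 east steps and 5 north steps in some order, so it is determined by which 37 of the 42 steps are east. The count is C(42, 37) = 850668.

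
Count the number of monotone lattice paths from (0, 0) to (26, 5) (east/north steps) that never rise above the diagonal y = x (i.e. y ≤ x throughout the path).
Number of paths = 138446

By the reflection principle (André's argument), the number of monotone paths to (26, 5) with n ≤ m that never go above y = x is C(31, 26) − C(31, 27) = 169911 − 31465 = 138446.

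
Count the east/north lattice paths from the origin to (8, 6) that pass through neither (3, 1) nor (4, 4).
Number of paths = 1185

Inclusion–exclusion. Total paths: C(14, 8) = 3003. Through P₁: C(4, 3)·C(10, 5) = 1008. Through P₂: C(8, 4)·C(6, 4) = 1050. Since P₁ is strictly southwest of P₂, a monotone path through both must visit P₁ then P₂; paths through both = C(4, 3)·C(4, 1)·C(6, 4) = 240. Avoid both = 3003 − 1008 − 1050 + 240 = 1185.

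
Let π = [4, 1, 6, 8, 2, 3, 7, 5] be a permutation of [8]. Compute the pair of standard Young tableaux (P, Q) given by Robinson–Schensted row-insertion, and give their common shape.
P = [1, 2, 3, 5] / [4, 6, 7] / [8];  Q = [1, 3, 4, 7] / [2, 5, 6] / [8];  common shape = (4, 3, 1)

Row-insert the values π_1, π_2, … into P one at a time, bumping the leftmost entry strictly greater than the inserted value down to the next row. The recording tableau Q records, in position (i, j), the step at which that cell was added to P.
  Insert 4 (step 1): P = [4];  Q = [1]
  Insert 1 (step 2): P = [1] / [4];  Q = [1] / [2]
  Insert 6 (step 3): P = [1, 6] / [4];  Q = [1, 3] / [2]
  Insert 8 (step 4): P = [1, 6, 8] / [4];  Q = [1, 3, 4] / [2]
  Insert 2 (step 5): P = [1, 2, 8] / [4, 6];  Q = [1, 3, 4] / [2, 5]
  Insert 3 (step 6): P = [1, 2, 3] / [4, 6, 8];  Q = [1, 3, 4] / [2, 5, 6]
  Insert 7 (step 7): P = [1, 2, 3, 7] / [4, 6, 8];  Q = [1, 3, 4, 7] / [2, 5, 6]
  Insert 5 (step 8): P = [1, 2, 3, 5] / [4, 6, 7] / [8];  Q = [1, 3, 4, 7] / [2, 5, 6] / [8]
Final shape: (4, 3, 1).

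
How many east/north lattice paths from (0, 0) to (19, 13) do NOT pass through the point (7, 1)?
Number of paths = 325740352

Total paths from (0, 0) to (19, 13): C(32, 19) = 347373600. Paths through (7, 1): (paths (0, 0) → (7, 1)) × (paths (7, 1) → (19, 13)) = C(8, 7) · C(24, 12) = 8 · 2704156 = 21633248. Avoidance count = 347373600 − 21633248 = 325740352.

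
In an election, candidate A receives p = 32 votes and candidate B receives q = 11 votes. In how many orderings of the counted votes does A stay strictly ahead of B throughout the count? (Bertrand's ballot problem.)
Strict-lead orderings = 2809118403

Total orderings of the 43 votes with 32 for A: C(43, 32) = 5752004349. By the Bertrand ballot formula (Cycle Lemma / reflection principle), the number of orderings in which A is strictly ahead of B throughout is (p − q)/(p + q) · C(p + q, p) = (32 − 11)/(32 + 11) · 5752004349 = 2809118403.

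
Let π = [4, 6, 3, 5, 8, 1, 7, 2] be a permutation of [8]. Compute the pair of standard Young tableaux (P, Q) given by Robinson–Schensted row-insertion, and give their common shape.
P = [1, 2, 7] / [3, 5, 8] / [4, 6];  Q = [1, 2, 5] / [3, 4, 7] / [6, 8];  common shape = (3, 3, 2)

Row-insert the values π_1, π_2, … into P one at a time, bumping the leftmost entry strictly greater than the inserted value down to the next row. The recording tableau Q records, in position (i, j), the step at which that cell was added to P.
  Insert 4 (step 1): P = [4];  Q = [1]
  Insert 6 (step 2): P = [4, 6];  Q = [1, 2]
  Insert 3 (step 3): P = [3, 6] / [4];  Q = [1, 2] / [3]
  Insert 5 (step 4): P = [3, 5] / [4, 6];  Q = [1, 2] / [3, 4]
  Insert 8 (step 5): P = [3, 5, 8] / [4, 6];  Q = [1, 2, 5] / [3, 4]
  Insert 1 (step 6): P = [1, 5, 8] / [3, 6] / [4];  Q = [1, 2, 5] / [3, 4] / [6]
  Insert 7 (step 7): P = [1, 5, 7] / [3, 6, 8] / [4];  Q = [1, 2, 5] / [3, 4, 7] / [6]
  Insert 2 (step 8): P = [1, 2, 7] / [3, 5, 8] / [4, 6];  Q = [1, 2, 5] / [3, 4, 7] / [6, 8]
Final shape: (3, 3, 2).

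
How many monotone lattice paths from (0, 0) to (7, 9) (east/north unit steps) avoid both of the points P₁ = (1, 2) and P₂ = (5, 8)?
Number of paths = 4321

Inclusion–exclusion. Total paths: C(16, 7) = 11440. Through P₁: C(3, 1)·C(13, 6) = 5148. Through P₂: C(13, 5)·C(3, 2) = 3861. Since P₁ is strictly southwest of P₂, a monotone path through both must visit P₁ then P₂; paths through both = C(3, 1)·C(10, 4)·C(3, 2) = 1890. Avoid both = 11440 − 5148 − 3861 + 1890 = 4321.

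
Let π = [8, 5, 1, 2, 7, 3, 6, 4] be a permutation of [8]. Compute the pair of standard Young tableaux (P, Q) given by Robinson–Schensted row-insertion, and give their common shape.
P = [1, 2, 3, 4] / [5, 6] / [7] / [8];  Q = [1, 4, 5, 7] / [2, 6] / [3] / [8];  common shape = (4, 2, 1, 1)

Row-insert the values π_1, π_2, … into P one at a time, bumping the leftmost entry strictly greater than the inserted value down to the next row. The recording tableau Q records, in position (i, j), the step at which that cell was added to P.
  Insert 8 (step 1): P = [8];  Q = [1]
  Insert 5 (step 2): P = [5] / [8];  Q = [1] / [2]
  Insert 1 (step 3): P = [1] / [5] / [8];  Q = [1] / [2] / [3]
  Insert 2 (step 4): P = [1, 2] / [5] / [8];  Q = [1, 4] / [2] / [3]
  Insert 7 (step 5): P = [1, 2, 7] / [5] / [8];  Q = [1, 4, 5] / [2] / [3]
  Insert 3 (step 6): P = [1, 2, 3] / [5, 7] / [8];  Q = [1, 4, 5] / [2, 6] / [3]
  Insert 6 (step 7): P = [1, 2, 3, 6] / [5, 7] / [8];  Q = [1, 4, 5, 7] / [2, 6] / [3]
  Insert 4 (step 8): P = [1, 2, 3, 4] / [5, 6] / [7] / [8];  Q = [1, 4, 5, 7] / [2, 6] / [3] / [8]
Final shape: (4, 2, 1, 1).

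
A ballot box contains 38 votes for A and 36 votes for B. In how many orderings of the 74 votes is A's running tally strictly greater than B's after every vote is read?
Strict-lead orderings = 45950804324621742364

Total orderings of the 74 votes with 38 for A: C(74, 38) = 1700179760011004467468. By the Bertrand ballot formula (Cycle Lemma / reflection principle), the number of orderings in which A is strictly ahead of B throughout is (p − q)/(p + q) · C(p + q, p) = (38 − 36)/(38 + 36) · 1700179760011004467468 = 45950804324621742364.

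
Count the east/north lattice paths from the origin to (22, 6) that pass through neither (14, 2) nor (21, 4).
Number of paths = 292350

Inclusion–exclusion. Total paths: C(28, 22) = 376740. Through P₁: C(16, 14)·C(12, 8) = 59400. Through P₂: C(25, 21)·C(3, 1) = 37950. Since P₁ is strictly southwest of P₂, a monotone path through both must visit P₁ then P₂; paths through both = C(16, 14)·C(9, 7)·C(3, 1) = 12960. Avoid both = 376740 − 59400 − 37950 + 12960 = 292350.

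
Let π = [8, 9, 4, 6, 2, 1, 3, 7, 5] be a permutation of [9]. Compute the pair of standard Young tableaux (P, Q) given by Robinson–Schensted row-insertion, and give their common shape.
P = [1, 3, 5] / [2, 6, 7] / [4, 9] / [8];  Q = [1, 2, 8] / [3, 4, 9] / [5, 7] / [6];  common shape = (3, 3, 2, 1)

Row-insert the values π_1, π_2, … into P one at a time, bumping the leftmost entry strictly greater than the inserted value down to the next row. The recording tableau Q records, in position (i, j), the step at which that cell was added to P.
  Insert 8 (step 1): P = [8];  Q = [1]
  Insert 9 (step 2): P = [8, 9];  Q = [1, 2]
  Insert 4 (step 3): P = [4, 9] / [8];  Q = [1, 2] / [3]
  Insert 6 (step 4): P = [4, 6] / [8, 9];  Q = [1, 2] / [3, 4]
  Insert 2 (step 5): P = [2, 6] / [4, 9] / [8];  Q = [1, 2] / [3, 4] / [5]
  Insert 1 (step 6): P = [1, 6] / [2, 9] / [4] / [8];  Q = [1, 2] / [3, 4] / [5] / [6]
  Insert 3 (step 7): P = [1, 3] / [2, 6] / [4, 9] / [8];  Q = [1, 2] / [3, 4] / [5, 7] / [6]
  Insert 7 (step 8): P = [1, 3, 7] / [2, 6] / [4, 9] / [8];  Q = [1, 2, 8] / [3, 4] / [5, 7] / [6]
  Insert 5 (step 9): P = [1, 3, 5] / [2, 6, 7] / [4, 9] / [8];  Q = [1, 2, 8] / [3, 4, 9] / [5, 7] / [6]
Final shape: (3, 3, 2, 1).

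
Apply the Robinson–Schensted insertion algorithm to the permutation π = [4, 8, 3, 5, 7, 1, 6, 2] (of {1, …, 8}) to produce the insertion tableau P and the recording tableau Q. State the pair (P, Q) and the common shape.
P = [1, 2, 6] / [3, 5] / [4, 7] / [8];  Q = [1, 2, 5] / [3, 4] / [6, 7] / [8];  common shape = (3, 2, 2, 1)

Row-insert the values π_1, π_2, … into P one at a time, bumping the leftmost entry strictly greater than the inserted value down to the next row. The recording tableau Q records, in position (i, j), the step at which that cell was added to P.
  Insert 4 (step 1): P = [4];  Q = [1]
  Insert 8 (step 2): P = [4, 8];  Q = [1, 2]
  Insert 3 (step 3): P = [3, 8] / [4];  Q = [1, 2] / [3]
  Insert 5 (step 4): P = [3, 5] / [4, 8];  Q = [1, 2] / [3, 4]
  Insert 7 (step 5): P = [3, 5, 7] / [4, 8];  Q = [1, 2, 5] / [3, 4]
  Insert 1 (step 6): P = [1, 5, 7] / [3, 8] / [4];  Q = [1, 2, 5] / [3, 4] / [6]
  Insert 6 (step 7): P = [1, 5, 6] / [3, 7] / [4, 8];  Q = [1, 2, 5] / [3, 4] / [6, 7]
  Insert 2 (step 8): P = [1, 2, 6] / [3, 5] / [4, 7] / [8];  Q = [1, 2, 5] / [3, 4] / [6, 7] / [8]
Final shape: (3, 2, 2, 1).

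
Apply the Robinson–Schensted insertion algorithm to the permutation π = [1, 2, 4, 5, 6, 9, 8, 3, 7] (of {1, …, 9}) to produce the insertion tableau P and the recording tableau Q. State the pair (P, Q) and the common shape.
P = [1, 2, 3, 5, 6, 7] / [4, 8] / [9];  Q = [1, 2, 3, 4, 5, 6] / [7, 9] / [8];  common shape = (6, 2, 1)

Row-insert the values π_1, π_2, … into P one at a time, bumping the leftmost entry strictly greater than the inserted value down to the next row. The recording tableau Q records, in position (i, j), the step at which that cell was added to P.
  Insert 1 (step 1): P = [1];  Q = [1]
  Insert 2 (step 2): P = [1, 2];  Q = [1, 2]
  Insert 4 (step 3): P = [1, 2, 4];  Q = [1, 2, 3]
  Insert 5 (step 4): P = [1, 2, 4, 5];  Q = [1, 2, 3, 4]
  Insert 6 (step 5): P = [1, 2, 4, 5, 6];  Q = [1, 2, 3, 4, 5]
  Insert 9 (step 6): P = [1, 2, 4, 5, 6, 9];  Q = [1, 2, 3, 4, 5, 6]
  Insert 8 (step 7): P = [1, 2, 4, 5, 6, 8] / [9];  Q = [1, 2, 3, 4, 5, 6] / [7]
  Insert 3 (step 8): P = [1, 2, 3, 5, 6, 8] / [4] / [9];  Q = [1, 2, 3, 4, 5, 6] / [7] / [8]
  Insert 7 (step 9): P = [1, 2, 3, 5, 6, 7] / [4, 8] / [9];  Q = [1, 2, 3, 4, 5, 6] / [7, 9] / [8]
Final shape: (6, 2, 1).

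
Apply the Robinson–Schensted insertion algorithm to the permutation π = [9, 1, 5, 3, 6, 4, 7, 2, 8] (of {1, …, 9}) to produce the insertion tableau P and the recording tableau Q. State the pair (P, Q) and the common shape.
P = [1, 2, 4, 7, 8] / [3, 6] / [5] / [9];  Q = [1, 3, 5, 7, 9] / [2, 6] / [4] / [8];  common shape = (5, 2, 1, 1)

Row-insert the values π_1, π_2, … into P one at a time, bumping the leftmost entry strictly greater than the inserted value down to the next row. The recording tableau Q records, in position (i, j), the step at which that cell was added to P.
  Insert 9 (step 1): P = [9];  Q = [1]
  Insert 1 (step 2): P = [1] / [9];  Q = [1] / [2]
  Insert 5 (step 3): P = [1, 5] / [9];  Q = [1, 3] / [2]
  Insert 3 (step 4): P = [1, 3] / [5] / [9];  Q = [1, 3] / [2] / [4]
  Insert 6 (step 5): P = [1, 3, 6] / [5] / [9];  Q = [1, 3, 5] / [2] / [4]
  Insert 4 (step 6): P = [1, 3, 4] / [5, 6] / [9];  Q = [1, 3, 5] / [2, 6] / [4]
  Insert 7 (step 7): P = [1, 3, 4, 7] / [5, 6] / [9];  Q = [1, 3, 5, 7] / [2, 6] / [4]
  Insert 2 (step 8): P = [1, 2, 4, 7] / [3, 6] / [5] / [9];  Q = [1, 3, 5, 7] / [2, 6] / [4] / [8]
  Insert 8 (step 9): P = [1, 2, 4, 7, 8] / [3, 6] / [5] / [9];  Q = [1, 3, 5, 7, 9] / [2, 6] / [4] / [8]
Final shape: (5, 2, 1, 1).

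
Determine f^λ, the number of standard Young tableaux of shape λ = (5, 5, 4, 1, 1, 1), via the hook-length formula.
# SYT of shape (5, 5, 4, 1, 1, 1) = 1089088

Hook-length formula: f^λ = n! / Π hook(c), product over all cells c of the Young diagram. For λ = (5, 5, 4, 1, 1, 1), n = 17 boxes. Hook lengths by row (left-to-right, top-to-bottom): [10, 6, 5, 4, 2]; [9, 5, 4, 3, 1]; [7, 3, 2, 1]; [3]; [2]; [1]. Product of hooks = 326592000. So f^λ = 17! / 326592000 = 355687428096000 / 326592000 = 1089088.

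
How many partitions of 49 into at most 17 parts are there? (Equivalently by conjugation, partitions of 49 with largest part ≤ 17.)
p(49, parts ≤ 17) = 138579

Use the recurrence p(n, m) = p(n, m−1) + p(n−m, m): either the largest part is < m (count p(n, m−1)) or the largest part is exactly m (remove one copy of m, count p(n−m, m)). With p(0, ·) = 1 this gives p(49, parts ≤ 17) = 138579. (By conjugating Young diagrams, this also counts partitions of 49 into at most 17 parts.)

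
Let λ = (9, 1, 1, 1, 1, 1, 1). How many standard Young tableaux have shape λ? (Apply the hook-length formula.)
# SYT of shape (9, 1, 1, 1, 1, 1, 1) = 3003

Hook-length formula: f^λ = n! / Π hook(c), product over all cells c of the Young diagram. For λ = (9, 1, 1, 1, 1, 1, 1), n = 15 boxes. Hook lengths by row (left-to-right, top-to-bottom): [15, 8, 7, 6, 5, 4, 3, 2, 1]; [6]; [5]; [4]; [3]; [2]; [1]. Product of hooks = 435456000. So f^λ = 15! / 435456000 = 1307674368000 / 435456000 = 3003.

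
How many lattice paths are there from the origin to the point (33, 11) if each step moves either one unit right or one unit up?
Number of paths = 7669339132

A monotone lattice path from (0, 0) to (33, 11) consists of 33 east steps and 11 north steps in some order, so it is determined by which 33 of the 44 steps are east. The count is C(44, 33) = 7669339132.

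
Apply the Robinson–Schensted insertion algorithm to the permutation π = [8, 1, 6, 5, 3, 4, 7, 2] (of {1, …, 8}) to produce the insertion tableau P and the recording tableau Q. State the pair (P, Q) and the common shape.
P = [1, 2, 4, 7] / [3] / [5] / [6] / [8];  Q = [1, 3, 6, 7] / [2] / [4] / [5] / [8];  common shape = (4, 1, 1, 1, 1)

Row-insert the values π_1, π_2, … into P one at a time, bumping the leftmost entry strictly greater than the inserted value down to the next row. The recording tableau Q records, in position (i, j), the step at which that cell was added to P.
  Insert 8 (step 1): P = [8];  Q = [1]
  Insert 1 (step 2): P = [1] / [8];  Q = [1] / [2]
  Insert 6 (step 3): P = [1, 6] / [8];  Q = [1, 3] / [2]
  Insert 5 (step 4): P = [1, 5] / [6] / [8];  Q = [1, 3] / [2] / [4]
  Insert 3 (step 5): P = [1, 3] / [5] / [6] / [8];  Q = [1, 3] / [2] / [4] / [5]
  Insert 4 (step 6): P = [1, 3, 4] / [5] / [6] / [8];  Q = [1, 3, 6] / [2] / [4] / [5]
  Insert 7 (step 7): P = [1, 3, 4, 7] / [5] / [6] / [8];  Q = [1, 3, 6, 7] / [2] / [4] / [5]
  Insert 2 (step 8): P = [1, 2, 4, 7] / [3] / [5] / [6] / [8];  Q = [1, 3, 6, 7] / [2] / [4] / [5] / [8]
Final shape: (4, 1, 1, 1, 1).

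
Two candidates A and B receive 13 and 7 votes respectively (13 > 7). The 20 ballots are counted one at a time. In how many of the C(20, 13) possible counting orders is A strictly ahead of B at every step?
Strict-lead orderings = 23256

Total orderings of the 20 votes with 13 for A: C(20, 13) = 77520. By the Bertrand ballot formula (Cycle Lemma / reflection principle), the number of orderings in which A is strictly ahead of B throughout is (p − q)/(p + q) · C(p + q, p) = (13 − 7)/(13 + 7) · 77520 = 23256.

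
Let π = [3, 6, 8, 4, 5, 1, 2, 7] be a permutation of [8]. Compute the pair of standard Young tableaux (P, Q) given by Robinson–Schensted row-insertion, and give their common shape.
P = [1, 2, 5, 7] / [3, 4] / [6, 8];  Q = [1, 2, 3, 8] / [4, 5] / [6, 7];  common shape = (4, 2, 2)

Row-insert the values π_1, π_2, … into P one at a time, bumping the leftmost entry strictly greater than the inserted value down to the next row. The recording tableau Q records, in position (i, j), the step at which that cell was added to P.
  Insert 3 (step 1): P = [3];  Q = [1]
  Insert 6 (step 2): P = [3, 6];  Q = [1, 2]
  Insert 8 (step 3): P = [3, 6, 8];  Q = [1, 2, 3]
  Insert 4 (step 4): P = [3, 4, 8] / [6];  Q = [1, 2, 3] / [4]
  Insert 5 (step 5): P = [3, 4, 5] / [6, 8];  Q = [1, 2, 3] / [4, 5]
  Insert 1 (step 6): P = [1, 4, 5] / [3, 8] / [6];  Q = [1, 2, 3] / [4, 5] / [6]
  Insert 2 (step 7): P = [1, 2, 5] / [3, 4] / [6, 8];  Q = [1, 2, 3] / [4, 5] / [6, 7]
  Insert 7 (step 8): P = [1, 2, 5, 7] / [3, 4] / [6, 8];  Q = [1, 2, 3, 8] / [4, 5] / [6, 7]
Final shape: (4, 2, 2).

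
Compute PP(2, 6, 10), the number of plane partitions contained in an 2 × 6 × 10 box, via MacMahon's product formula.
PP(2, 6, 10) = 14158144

Evaluate the triple product over i = 1..2, j = 1..6, k = 1..10. The factors are (2/1) · (3/2) · (4/3) · (5/4) · (6/5) · (7/6) · (8/7) · (9/8) · … (120 factors total). The numerators and denominators telescope so the product is an integer; carrying out the multiplication exactly gives PP(2, 6, 10) = 14158144.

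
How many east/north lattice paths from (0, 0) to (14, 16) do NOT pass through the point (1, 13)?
Number of paths = 145414835

Total paths from (0, 0) to (14, 16): C(30, 14) = 145422675. Paths through (1, 13): (paths (0, 0) → (1, 13)) × (paths (1, 13) → (14, 16)) = C(14, 1) · C(16, 13) = 14 · 560 = 7840. Avoidance count = 145422675 − 7840 = 145414835.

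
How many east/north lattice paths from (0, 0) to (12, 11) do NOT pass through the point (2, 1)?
Number of paths = 797810

Total paths from (0, 0) to (12, 11): C(23, 12) = 1352078. Paths through (2, 1): (paths (0, 0) → (2, 1)) × (paths (2, 1) → (12, 11)) = C(3, 2) · C(20, 10) = 3 · 184756 = 554268. Avoidance count = 1352078 − 554268 = 797810.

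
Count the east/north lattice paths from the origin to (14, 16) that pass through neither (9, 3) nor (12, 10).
Number of paths = 126170827

Inclusion–exclusion. Total paths: C(30, 14) = 145422675. Through P₁: C(12, 9)·C(18, 5) = 1884960. Through P₂: C(22, 12)·C(8, 2) = 18106088. Since P₁ is strictly southwest of P₂, a monotone path through both must visit P₁ then P₂; paths through both = C(12, 9)·C(10, 3)·C(8, 2) = 739200. Avoid both = 145422675 − 1884960 − 18106088 + 739200 = 126170827.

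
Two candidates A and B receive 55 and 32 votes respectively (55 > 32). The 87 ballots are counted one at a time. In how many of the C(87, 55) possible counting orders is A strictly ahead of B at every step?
Strict-lead orderings = 166792580167279119416034

Total orderings of the 87 votes with 55 for A: C(87, 55) = 630911064111012321269346. By the Bertrand ballot formula (Cycle Lemma / reflection principle), the number of orderings in which A is strictly ahead of B throughout is (p − q)/(p + q) · C(p + q, p) = (55 − 32)/(55 + 32) · 630911064111012321269346 = 166792580167279119416034.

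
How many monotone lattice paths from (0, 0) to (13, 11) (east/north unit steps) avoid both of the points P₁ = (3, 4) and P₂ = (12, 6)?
Number of paths = 1715630

Inclusion–exclusion. Total paths: C(24, 13) = 2496144. Through P₁: C(7, 3)·C(17, 10) = 680680. Through P₂: C(18, 12)·C(6, 1) = 111384. Since P₁ is strictly southwest of P₂, a monotone path through both must visit P₁ then P₂; paths through both = C(7, 3)·C(11, 9)·C(6, 1) = 11550. Avoid both = 2496144 − 680680 − 111384 + 11550 = 1715630.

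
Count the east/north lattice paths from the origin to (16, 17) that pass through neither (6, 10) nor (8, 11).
Number of paths = 856234852

Inclusion–exclusion. Total paths: C(33, 16) = 1166803110. Through P₁: C(16, 6)·C(17, 10) = 155739584. Through P₂: C(19, 8)·C(14, 8) = 226972746. Since P₁ is strictly southwest of P₂, a monotone path through both must visit P₁ then P₂; paths through both = C(16, 6)·C(3, 2)·C(14, 8) = 72144072. Avoid both = 1166803110 − 155739584 − 226972746 + 72144072 = 856234852.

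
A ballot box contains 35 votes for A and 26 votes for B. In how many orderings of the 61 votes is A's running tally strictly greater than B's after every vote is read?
Strict-lead orderings = 17970728529575178

Total orderings of the 61 votes with 35 for A: C(61, 35) = 121801604478231762. By the Bertrand ballot formula (Cycle Lemma / reflection principle), the number of orderings in which A is strictly ahead of B throughout is (p − q)/(p + q) · C(p + q, p) = (35 − 26)/(35 + 26) · 121801604478231762 = 17970728529575178.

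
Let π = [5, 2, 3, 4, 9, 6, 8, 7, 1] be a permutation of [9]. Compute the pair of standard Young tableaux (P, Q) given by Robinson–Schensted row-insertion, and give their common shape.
P = [1, 3, 4, 6, 7] / [2, 8] / [5] / [9];  Q = [1, 3, 4, 5, 7] / [2, 6] / [8] / [9];  common shape = (5, 2, 1, 1)

Row-insert the values π_1, π_2, … into P one at a time, bumping the leftmost entry strictly greater than the inserted value down to the next row. The recording tableau Q records, in position (i, j), the step at which that cell was added to P.
  Insert 5 (step 1): P = [5];  Q = [1]
  Insert 2 (step 2): P = [2] / [5];  Q = [1] / [2]
  Insert 3 (step 3): P = [2, 3] / [5];  Q = [1, 3] / [2]
  Insert 4 (step 4): P = [2, 3, 4] / [5];  Q = [1, 3, 4] / [2]
  Insert 9 (step 5): P = [2, 3, 4, 9] / [5];  Q = [1, 3, 4, 5] / [2]
  Insert 6 (step 6): P = [2, 3, 4, 6] / [5, 9];  Q = [1, 3, 4, 5] / [2, 6]
  Insert 8 (step 7): P = [2, 3, 4, 6, 8] / [5, 9];  Q = [1, 3, 4, 5, 7] / [2, 6]
  Insert 7 (step 8): P = [2, 3, 4, 6, 7] / [5, 8] / [9];  Q = [1, 3, 4, 5, 7] / [2, 6] / [8]
  Insert 1 (step 9): P = [1, 3, 4, 6, 7] / [2, 8] / [5] / [9];  Q = [1, 3, 4, 5, 7] / [2, 6] / [8] / [9]
Final shape: (5, 2, 1, 1).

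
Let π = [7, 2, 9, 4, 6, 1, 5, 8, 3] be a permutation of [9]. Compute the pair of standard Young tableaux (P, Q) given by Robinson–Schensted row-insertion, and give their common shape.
P = [1, 3, 5, 8] / [2, 4] / [6, 9] / [7];  Q = [1, 3, 5, 8] / [2, 4] / [6, 7] / [9];  common shape = (4, 2, 2, 1)

Row-insert the values π_1, π_2, … into P one at a time, bumping the leftmost entry strictly greater than the inserted value down to the next row. The recording tableau Q records, in position (i, j), the step at which that cell was added to P.
  Insert 7 (step 1): P = [7];  Q = [1]
  Insert 2 (step 2): P = [2] / [7];  Q = [1] / [2]
  Insert 9 (step 3): P = [2, 9] / [7];  Q = [1, 3] / [2]
  Insert 4 (step 4): P = [2, 4] / [7, 9];  Q = [1, 3] / [2, 4]
  Insert 6 (step 5): P = [2, 4, 6] / [7, 9];  Q = [1, 3, 5] / [2, 4]
  Insert 1 (step 6): P = [1, 4, 6] / [2, 9] / [7];  Q = [1, 3, 5] / [2, 4] / [6]
  Insert 5 (step 7): P = [1, 4, 5] / [2, 6] / [7, 9];  Q = [1, 3, 5] / [2, 4] / [6, 7]
  Insert 8 (step 8): P = [1, 4, 5, 8] / [2, 6] / [7, 9];  Q = [1, 3, 5, 8] / [2, 4] / [6, 7]
  Insert 3 (step 9): P = [1, 3, 5, 8] / [2, 4] / [6, 9] / [7];  Q = [1, 3, 5, 8] / [2, 4] / [6, 7] / [9]
Final shape: (4, 2, 2, 1).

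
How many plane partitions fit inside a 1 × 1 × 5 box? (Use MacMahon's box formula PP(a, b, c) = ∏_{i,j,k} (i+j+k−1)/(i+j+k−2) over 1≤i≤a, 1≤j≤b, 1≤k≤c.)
PP(1, 1, 5) = 6

Evaluate the triple product over i = 1..1, j = 1..1, k = 1..5. The factors are (2/1) · (3/2) · (4/3) · (5/4) · (6/5). The numerators and denominators telescope so the product is an integer; carrying out the multiplication exactly gives PP(1, 1, 5) = 6.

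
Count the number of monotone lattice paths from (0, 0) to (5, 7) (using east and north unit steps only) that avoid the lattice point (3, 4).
Number of paths = 442

Total paths from (0, 0) to (5, 7): C(12, 5) = 792. Paths through (3, 4): (paths (0, 0) → (3, 4)) × (paths (3, 4) → (5, 7)) = C(7, 3) · C(5, 2) = 35 · 10 = 350. Avoidance count = 792 − 350 = 442.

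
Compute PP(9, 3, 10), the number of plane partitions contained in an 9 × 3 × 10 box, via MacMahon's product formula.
PP(9, 3, 10) = 8291930371088

Evaluate the triple product over i = 1..9, j = 1..3, k = 1..10. The factors are (2/1) · (3/2) · (4/3) · (5/4) · (6/5) · (7/6) · (8/7) · (9/8) · … (270 factors total). The numerators and denominators telescope so the product is an integer; carrying out the multiplication exactly gives PP(9, 3, 10) = 8291930371088.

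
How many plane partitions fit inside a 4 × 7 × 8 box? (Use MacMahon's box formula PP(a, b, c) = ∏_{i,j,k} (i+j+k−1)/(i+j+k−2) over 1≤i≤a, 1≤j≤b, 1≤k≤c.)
PP(4, 7, 8) = 1318349483880

Evaluate the triple product over i = 1..4, j = 1..7, k = 1..8. The factors are (2/1) · (3/2) · (4/3) · (5/4) · (6/5) · (7/6) · (8/7) · (9/8) · … (224 factors total). The numerators and denominators telescope so the product is an integer; carrying out the multiplication exactly gives PP(4, 7, 8) = 1318349483880.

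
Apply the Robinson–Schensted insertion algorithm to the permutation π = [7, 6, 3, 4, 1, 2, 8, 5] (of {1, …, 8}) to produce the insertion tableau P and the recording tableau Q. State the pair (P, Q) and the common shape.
P = [1, 2, 5] / [3, 4, 8] / [6] / [7];  Q = [1, 4, 7] / [2, 6, 8] / [3] / [5];  common shape = (3, 3, 1, 1)

Row-insert the values π_1, π_2, … into P one at a time, bumping the leftmost entry strictly greater than the inserted value down to the next row. The recording tableau Q records, in position (i, j), the step at which that cell was added to P.
  Insert 7 (step 1): P = [7];  Q = [1]
  Insert 6 (step 2): P = [6] / [7];  Q = [1] / [2]
  Insert 3 (step 3): P = [3] / [6] / [7];  Q = [1] / [2] / [3]
  Insert 4 (step 4): P = [3, 4] / [6] / [7];  Q = [1, 4] / [2] / [3]
  Insert 1 (step 5): P = [1, 4] / [3] / [6] / [7];  Q = [1, 4] / [2] / [3] / [5]
  Insert 2 (step 6): P = [1, 2] / [3, 4] / [6] / [7];  Q = [1, 4] / [2, 6] / [3] / [5]
  Insert 8 (step 7): P = [1, 2, 8] / [3, 4] / [6] / [7];  Q = [1, 4, 7] / [2, 6] / [3] / [5]
  Insert 5 (step 8): P = [1, 2, 5] / [3, 4, 8] / [6] / [7];  Q = [1, 4, 7] / [2, 6, 8] / [3] / [5]
Final shape: (3, 3, 1, 1).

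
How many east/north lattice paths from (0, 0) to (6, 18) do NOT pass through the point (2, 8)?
Number of paths = 89551

Total paths from (0, 0) to (6, 18): C(24, 6) = 134596. Paths through (2, 8): (paths (0, 0) → (2, 8)) × (paths (2, 8) → (6, 18)) = C(10, 2) · C(14, 4) = 45 · 1001 = 45045. Avoidance count = 134596 − 45045 = 89551.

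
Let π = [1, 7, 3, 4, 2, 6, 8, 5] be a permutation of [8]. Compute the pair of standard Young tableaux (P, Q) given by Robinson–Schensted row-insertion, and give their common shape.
P = [1, 2, 4, 5, 8] / [3, 6] / [7];  Q = [1, 2, 4, 6, 7] / [3, 8] / [5];  common shape = (5, 2, 1)

Row-insert the values π_1, π_2, … into P one at a time, bumping the leftmost entry strictly greater than the inserted value down to the next row. The recording tableau Q records, in position (i, j), the step at which that cell was added to P.
  Insert 1 (step 1): P = [1];  Q = [1]
  Insert 7 (step 2): P = [1, 7];  Q = [1, 2]
  Insert 3 (step 3): P = [1, 3] / [7];  Q = [1, 2] / [3]
  Insert 4 (step 4): P = [1, 3, 4] / [7];  Q = [1, 2, 4] / [3]
  Insert 2 (step 5): P = [1, 2, 4] / [3] / [7];  Q = [1, 2, 4] / [3] / [5]
  Insert 6 (step 6): P = [1, 2, 4, 6] / [3] / [7];  Q = [1, 2, 4, 6] / [3] / [5]
  Insert 8 (step 7): P = [1, 2, 4, 6, 8] / [3] / [7];  Q = [1, 2, 4, 6, 7] / [3] / [5]
  Insert 5 (step 8): P = [1, 2, 4, 5, 8] / [3, 6] / [7];  Q = [1, 2, 4, 6, 7] / [3, 8] / [5]
Final shape: (5, 2, 1).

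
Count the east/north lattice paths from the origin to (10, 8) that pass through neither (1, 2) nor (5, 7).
Number of paths = 26259

Inclusion–exclusion. Total paths: C(18, 10) = 43758. Through P₁: C(3, 1)·C(15, 9) = 15015. Through P₂: C(12, 5)·C(6, 5) = 4752. Since P₁ is strictly southwest of P₂, a monotone path through both must visit P₁ then P₂; paths through both = C(3, 1)·C(9, 4)·C(6, 5) = 2268. Avoid both = 43758 − 15015 − 4752 + 2268 = 26259.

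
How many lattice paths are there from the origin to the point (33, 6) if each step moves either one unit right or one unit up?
Number of paths = 3262623

A monotone lattice path from (0, 0) to (33, 6) consists of 33 east steps and 6 north steps in some order, so it is determined by which 33 of the 39 steps are east. The count is C(39, 33) = 3262623.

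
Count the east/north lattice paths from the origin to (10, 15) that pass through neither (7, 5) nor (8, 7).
Number of paths = 2859593

Inclusion–exclusion. Total paths: C(25, 10) = 3268760. Through P₁: C(12, 7)·C(13, 3) = 226512. Through P₂: C(15, 8)·C(10, 2) = 289575. Since P₁ is strictly southwest of P₂, a monotone path through both must visit P₁ then P₂; paths through both = C(12, 7)·C(3, 1)·C(10, 2) = 106920. Avoid both = 3268760 − 226512 − 289575 + 106920 = 2859593.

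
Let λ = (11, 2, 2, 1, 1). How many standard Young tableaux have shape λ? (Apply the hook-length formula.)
# SYT of shape (11, 2, 2, 1, 1) = 68068

Hook-length formula: f^λ = n! / Π hook(c), product over all cells c of the Young diagram. For λ = (11, 2, 2, 1, 1), n = 17 boxes. Hook lengths by row (left-to-right, top-to-bottom): [15, 12, 9, 8, 7, 6, 5, 4, 3, 2, 1]; [5, 2]; [4, 1]; [2]; [1]. Product of hooks = 5225472000. So f^λ = 17! / 5225472000 = 355687428096000 / 5225472000 = 68068.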